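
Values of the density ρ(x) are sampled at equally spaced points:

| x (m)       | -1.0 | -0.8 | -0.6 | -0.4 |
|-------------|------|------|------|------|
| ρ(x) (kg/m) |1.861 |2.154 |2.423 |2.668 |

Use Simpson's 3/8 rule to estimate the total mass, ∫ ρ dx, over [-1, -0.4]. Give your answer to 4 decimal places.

h = 0.2, n = 3.
(3h/8)·[y₀ + 3y₁ + 3y₂ + y₃] = 0.075·(18.260) = 1.3695.

1.3695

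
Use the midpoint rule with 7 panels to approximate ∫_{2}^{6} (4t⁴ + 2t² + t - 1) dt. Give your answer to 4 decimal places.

h = (6 − 2)/7 = 0.571429.
Midpoints m₁,…,m₇ = 2.285714, 2.857143, 3.428571, 4, 4.571429, 5.142857, 5.714286.
f(m₁)=120.915868, f(m₂)=284.739275, f(m₃)=578.668471, f(m₄)=1059, f(m₅)=1792.266139, f(m₆)=2855.234902, f(m₇)=4334.910037.
h·[f(m₁) + f(m₂) + f(m₃) + f(m₄) + f(m₅) + f(m₆) + f(m₇)] = 0.571429·(11025.734694) = 6300.4198.

6300.4198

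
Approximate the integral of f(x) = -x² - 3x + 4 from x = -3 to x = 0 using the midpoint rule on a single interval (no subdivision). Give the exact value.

18.75

M = (b−a)·f(-1.5) = 3·(6.25) = 18.75.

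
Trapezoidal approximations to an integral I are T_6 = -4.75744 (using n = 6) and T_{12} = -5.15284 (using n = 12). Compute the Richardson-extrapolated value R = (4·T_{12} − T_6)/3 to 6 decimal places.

R = (4·T_{12} − T_6) / 3 = (4·(-5.15284) − (-4.75744))/3 = (-15.85392)/3 = -5.284640.

-5.284640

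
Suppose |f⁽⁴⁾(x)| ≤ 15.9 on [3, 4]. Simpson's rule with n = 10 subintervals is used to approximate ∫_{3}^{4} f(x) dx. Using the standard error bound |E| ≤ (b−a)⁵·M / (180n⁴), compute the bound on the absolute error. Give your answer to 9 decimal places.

0.000008833

|E| ≤ (1)⁵·15.9 / (180·10⁴) = 15.9/1800000 = 0.000008833.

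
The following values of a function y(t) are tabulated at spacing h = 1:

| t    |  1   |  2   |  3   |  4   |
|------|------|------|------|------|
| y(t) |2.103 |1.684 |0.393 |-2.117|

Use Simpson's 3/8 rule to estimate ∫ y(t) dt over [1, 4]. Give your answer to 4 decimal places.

2.3314

h = 1, n = 3.
(3h/8)·[y₀ + 3y₁ + 3y₂ + y₃] = 0.375·(6.217) = 2.3314.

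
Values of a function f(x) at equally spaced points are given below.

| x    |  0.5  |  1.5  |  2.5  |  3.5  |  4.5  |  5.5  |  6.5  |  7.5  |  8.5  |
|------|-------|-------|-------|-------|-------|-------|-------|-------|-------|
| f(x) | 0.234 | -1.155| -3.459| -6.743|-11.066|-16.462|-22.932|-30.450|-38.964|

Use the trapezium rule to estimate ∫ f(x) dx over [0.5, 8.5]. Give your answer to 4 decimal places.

h = 1, n = 8.
(h/2)·[y₀ + 2y₁ + 2y₂ + 2y₃ + 2y₄ + 2y₅ + 2y₆ + 2y₇ + y₈] = 0.5·(-223.264) = -111.6320.

-111.6320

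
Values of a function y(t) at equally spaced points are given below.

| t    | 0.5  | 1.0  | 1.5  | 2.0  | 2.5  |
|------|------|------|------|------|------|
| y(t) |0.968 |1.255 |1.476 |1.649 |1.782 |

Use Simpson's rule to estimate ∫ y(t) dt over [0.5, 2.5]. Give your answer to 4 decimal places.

2.8863

h = 0.5, n = 4.
(h/3)·[y₀ + 4y₁ + 2y₂ + 4y₃ + y₄] = 0.166667·(17.318) = 2.8863.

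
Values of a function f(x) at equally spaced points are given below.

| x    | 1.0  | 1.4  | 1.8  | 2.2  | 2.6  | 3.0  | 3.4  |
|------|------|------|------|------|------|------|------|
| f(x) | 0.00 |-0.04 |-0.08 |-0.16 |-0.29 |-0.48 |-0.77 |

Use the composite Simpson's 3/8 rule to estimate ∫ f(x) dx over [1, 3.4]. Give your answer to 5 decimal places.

-0.56400

h = 0.4, n = 6.
(3h/8)·[y₀ + 3y₁ + 3y₂ + 2y₃ + 3y₄ + 3y₅ + y₆] = 0.15·(-3.76) = -0.56400.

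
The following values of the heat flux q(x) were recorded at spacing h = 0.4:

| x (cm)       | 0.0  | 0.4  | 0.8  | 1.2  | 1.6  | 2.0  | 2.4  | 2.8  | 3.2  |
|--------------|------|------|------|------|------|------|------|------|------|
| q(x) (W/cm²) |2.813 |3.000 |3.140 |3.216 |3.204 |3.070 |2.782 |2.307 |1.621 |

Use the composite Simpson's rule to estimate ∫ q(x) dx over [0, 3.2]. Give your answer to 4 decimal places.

9.2077

h = 0.4, n = 8.
(h/3)·[y₀ + 4y₁ + 2y₂ + 4y₃ + 2y₄ + 4y₅ + 2y₆ + 4y₇ + y₈] = 0.133333·(69.058) = 9.2077.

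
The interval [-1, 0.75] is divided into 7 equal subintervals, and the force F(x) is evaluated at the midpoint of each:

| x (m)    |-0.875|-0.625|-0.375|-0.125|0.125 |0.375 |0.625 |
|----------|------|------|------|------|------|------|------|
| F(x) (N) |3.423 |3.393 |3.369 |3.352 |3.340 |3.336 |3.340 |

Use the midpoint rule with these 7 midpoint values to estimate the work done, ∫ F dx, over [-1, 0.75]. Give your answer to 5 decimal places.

h = 0.25, n = 7.
h·[y(m₁) + y(m₂) + y(m₃) + y(m₄) + y(m₅) + y(m₆) + y(m₇)] = 0.25·(23.553) = 5.88825.

5.88825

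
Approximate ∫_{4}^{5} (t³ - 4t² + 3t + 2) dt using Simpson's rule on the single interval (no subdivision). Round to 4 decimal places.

S = (b−a)/6 · [f(4) + 4f(4.5) + f(5)] = 0.166667·[14 + 4·25.625 + 42] = 26.4167.

26.4167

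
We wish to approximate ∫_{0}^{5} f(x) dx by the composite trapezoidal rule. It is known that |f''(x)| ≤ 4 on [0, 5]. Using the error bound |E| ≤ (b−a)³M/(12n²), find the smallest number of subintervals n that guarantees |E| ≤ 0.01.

65

Need 500/(12n²) ≤ 0.01.
n² ≥ 500/(12·0.01) = 4166.67 ⇒ n ≥ 64.5497, so the smallest n is 65.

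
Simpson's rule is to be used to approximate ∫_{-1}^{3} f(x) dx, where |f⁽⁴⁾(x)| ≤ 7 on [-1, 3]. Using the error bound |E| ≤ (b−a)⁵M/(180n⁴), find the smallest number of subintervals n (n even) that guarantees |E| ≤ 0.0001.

Need 7168/(180n⁴) ≤ 0.0001.
n⁴ ≥ 7168/(180·0.0001) = 398222 ⇒ n ≥ 25.1207, so the smallest even n is 26. (n must be even for Simpson's rule.)

26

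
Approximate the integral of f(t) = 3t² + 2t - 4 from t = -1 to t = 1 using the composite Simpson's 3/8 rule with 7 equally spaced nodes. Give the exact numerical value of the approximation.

h = (1 − (-1))/6 = 0.333333.
Nodes t₀,…,t₆ = -1, -0.666667, -0.333333, 0, 0.333333, 0.666667, 1.
f(t) = 3t² + 2t - 4: f₀=-3, f₁=-4, f₂=-4.333333, f₃=-4, f₄=-3, f₅=-1.333333, f₆=1.
(3h/8)·[f₀ + 3f₁ + 3f₂ + 2f₃ + 3f₄ + 3f₅ + f₆] = 0.125·(-48) = -6.

-6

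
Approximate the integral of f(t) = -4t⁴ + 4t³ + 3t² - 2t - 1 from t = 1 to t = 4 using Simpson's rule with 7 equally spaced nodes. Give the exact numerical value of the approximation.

-518.5

h = (4 − 1)/6 = 0.5.
Nodes t₀,…,t₆ = 1, 1.5, 2, 2.5, 3, 3.5, 4.
f(t) = -4t⁴ + 4t³ + 3t² - 2t - 1: f₀=0, f₁=-4, f₂=-25, f₃=-81, f₄=-196, f₅=-400, f₆=-729.
(h/3)·[f₀ + 4f₁ + 2f₂ + 4f₃ + 2f₄ + 4f₅ + f₆] = 0.166667·(-3111) = -518.5.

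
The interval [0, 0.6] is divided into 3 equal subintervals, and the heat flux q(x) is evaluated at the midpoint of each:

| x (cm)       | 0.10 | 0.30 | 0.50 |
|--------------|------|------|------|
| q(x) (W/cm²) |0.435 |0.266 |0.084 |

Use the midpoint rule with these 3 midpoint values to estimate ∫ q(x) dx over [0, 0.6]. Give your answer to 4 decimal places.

0.1570

h = 0.2, n = 3.
h·[y(m₁) + y(m₂) + y(m₃)] = 0.2·(0.785) = 0.1570.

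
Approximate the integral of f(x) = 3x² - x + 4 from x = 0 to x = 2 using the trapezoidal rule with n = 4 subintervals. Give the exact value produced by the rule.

14.25

h = (2 − 0)/4 = 0.5.
Nodes x₀,…,x₄ = 0, 0.5, 1, 1.5, 2.
f(x) = 3x² - x + 4: f₀=4, f₁=4.25, f₂=6, f₃=9.25, f₄=14.
(h/2)·[f₀ + 2f₁ + 2f₂ + 2f₃ + f₄] = 0.25·(57) = 14.25.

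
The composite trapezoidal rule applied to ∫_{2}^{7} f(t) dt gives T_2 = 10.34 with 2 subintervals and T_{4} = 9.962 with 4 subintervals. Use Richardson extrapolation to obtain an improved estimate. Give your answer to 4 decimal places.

R = (4·T_{4} − T_2) / 3 = (4·9.962 − 10.34)/3 = (29.508)/3 = 9.8360.

9.8360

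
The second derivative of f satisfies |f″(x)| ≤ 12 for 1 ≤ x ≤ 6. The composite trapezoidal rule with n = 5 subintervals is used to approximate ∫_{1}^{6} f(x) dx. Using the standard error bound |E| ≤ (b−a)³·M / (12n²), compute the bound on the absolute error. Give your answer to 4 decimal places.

5.0000

|E| ≤ (5)³·12 / (12·5²) = 1500/300 = 5.0000.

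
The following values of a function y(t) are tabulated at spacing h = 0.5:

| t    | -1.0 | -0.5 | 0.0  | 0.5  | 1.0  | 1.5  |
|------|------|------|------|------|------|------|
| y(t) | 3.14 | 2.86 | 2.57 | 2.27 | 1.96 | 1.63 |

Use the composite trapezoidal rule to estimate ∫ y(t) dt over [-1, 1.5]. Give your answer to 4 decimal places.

6.0225

h = 0.5, n = 5.
(h/2)·[y₀ + 2y₁ + 2y₂ + 2y₃ + 2y₄ + y₅] = 0.25·(24.09) = 6.0225.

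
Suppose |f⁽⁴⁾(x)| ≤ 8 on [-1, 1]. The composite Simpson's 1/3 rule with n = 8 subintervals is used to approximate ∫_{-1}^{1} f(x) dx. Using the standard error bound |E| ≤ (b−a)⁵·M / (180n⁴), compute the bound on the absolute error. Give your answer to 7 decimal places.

|E| ≤ (2)⁵·8 / (180·8⁴) = 256/737280 = 0.0003472.

0.0003472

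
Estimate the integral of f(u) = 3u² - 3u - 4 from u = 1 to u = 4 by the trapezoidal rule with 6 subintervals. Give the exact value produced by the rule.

28.875

h = (4 − 1)/6 = 0.5.
Nodes u₀,…,u₆ = 1, 1.5, 2, 2.5, 3, 3.5, 4.
f(u) = 3u² - 3u - 4: f₀=-4, f₁=-1.75, f₂=2, f₃=7.25, f₄=14, f₅=22.25, f₆=32.
(h/2)·[f₀ + 2f₁ + 2f₂ + 2f₃ + 2f₄ + 2f₅ + f₆] = 0.25·(115.5) = 28.875.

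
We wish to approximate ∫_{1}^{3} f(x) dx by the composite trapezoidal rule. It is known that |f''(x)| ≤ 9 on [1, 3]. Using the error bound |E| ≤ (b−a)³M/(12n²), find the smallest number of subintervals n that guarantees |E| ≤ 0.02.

18

Need 72/(12n²) ≤ 0.02.
n² ≥ 72/(12·0.02) = 300 ⇒ n ≥ 17.3205, so the smallest n is 18.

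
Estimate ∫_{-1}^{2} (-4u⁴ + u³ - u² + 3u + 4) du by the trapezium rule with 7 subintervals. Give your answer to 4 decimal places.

-11.2947

h = (2 − (-1))/7 = 0.428571.
Nodes u₀,…,u₇ = -1, -0.571429, -0.142857, 0.285714, 0.714286, 1.142857, 1.571429, 2.
f(u) = -4u⁴ + u³ - u² + 3u + 4: f₀=-5, f₁=1.346106, f₂=3.546439, f₃=4.772178, f₄=4.955852, f₅=0.791337, f₆=-14.266139, f₇=-50.
(h/2)·[f₀ + 2f₁ + 2f₂ + 2f₃ + 2f₄ + 2f₅ + 2f₆ + f₇] = 0.214286·(-52.708455) = -11.2947.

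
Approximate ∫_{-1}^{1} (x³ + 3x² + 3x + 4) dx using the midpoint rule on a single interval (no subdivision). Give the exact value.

M = (b−a)·f(0) = 2·(4) = 8.

8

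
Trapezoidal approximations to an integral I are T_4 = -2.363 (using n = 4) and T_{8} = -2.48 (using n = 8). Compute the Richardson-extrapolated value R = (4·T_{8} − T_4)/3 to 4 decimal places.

R = (4·T_{8} − T_4) / 3 = (4·(-2.48) − (-2.363))/3 = (-7.557)/3 = -2.5190.

-2.5190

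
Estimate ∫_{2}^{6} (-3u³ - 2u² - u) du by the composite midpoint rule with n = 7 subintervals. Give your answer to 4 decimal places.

-1110.5306

h = (6 − 2)/7 = 0.571429.
Midpoints m₁,…,m₇ = 2.285714, 2.857143, 3.428571, 4, 4.571429, 5.142857, 5.714286.
f(m₁)=-48.559767, f(m₂)=-89.154519, f(m₃)=-147.848397, f(m₄)=-228, f(m₅)=-332.967930, f(m₆)=-466.110787, f(m₇)=-630.787172.
h·[f(m₁) + f(m₂) + f(m₃) + f(m₄) + f(m₅) + f(m₆) + f(m₇)] = 0.571429·(-1943.428571) = -1110.5306.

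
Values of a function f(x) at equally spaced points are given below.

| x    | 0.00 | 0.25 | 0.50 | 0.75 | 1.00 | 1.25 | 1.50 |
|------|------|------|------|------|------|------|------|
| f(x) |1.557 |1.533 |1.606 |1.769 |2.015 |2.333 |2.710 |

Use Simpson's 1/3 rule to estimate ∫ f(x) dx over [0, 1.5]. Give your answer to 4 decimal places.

2.8374

h = 0.25, n = 6.
(h/3)·[y₀ + 4y₁ + 2y₂ + 4y₃ + 2y₄ + 4y₅ + y₆] = 0.083333·(34.049) = 2.8374.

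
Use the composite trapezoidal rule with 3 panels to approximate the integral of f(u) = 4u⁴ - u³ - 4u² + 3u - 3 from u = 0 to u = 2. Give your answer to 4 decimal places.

h = (2 − 0)/3 = 0.666667.
Nodes u₀,…,u₃ = 0, 0.666667, 1.333333, 2.
f(u) = 4u⁴ - u³ - 4u² + 3u - 3: f₀=-3, f₁=-2.283951, f₂=4.160494, f₃=43.
(h/2)·[f₀ + 2f₁ + 2f₂ + f₃] = 0.333333·(43.753086) = 14.5844.

14.5844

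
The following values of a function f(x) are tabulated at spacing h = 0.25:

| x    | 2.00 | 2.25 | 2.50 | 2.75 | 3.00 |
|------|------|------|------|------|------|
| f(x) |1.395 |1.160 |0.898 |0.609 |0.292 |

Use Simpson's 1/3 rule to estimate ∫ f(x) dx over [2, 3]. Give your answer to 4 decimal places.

0.8799

h = 0.25, n = 4.
(h/3)·[y₀ + 4y₁ + 2y₂ + 4y₃ + y₄] = 0.083333·(10.559) = 0.8799.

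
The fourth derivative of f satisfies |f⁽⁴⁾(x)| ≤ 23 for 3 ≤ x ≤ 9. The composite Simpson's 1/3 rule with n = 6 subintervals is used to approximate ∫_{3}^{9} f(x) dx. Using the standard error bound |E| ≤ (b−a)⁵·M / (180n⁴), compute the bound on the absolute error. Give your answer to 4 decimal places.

|E| ≤ (6)⁵·23 / (180·6⁴) = 178848/233280 = 0.7667.

0.7667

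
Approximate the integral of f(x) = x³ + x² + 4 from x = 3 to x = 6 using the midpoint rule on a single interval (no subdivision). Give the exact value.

M = (b−a)·f(4.5) = 3·(115.375) = 346.125.

346.125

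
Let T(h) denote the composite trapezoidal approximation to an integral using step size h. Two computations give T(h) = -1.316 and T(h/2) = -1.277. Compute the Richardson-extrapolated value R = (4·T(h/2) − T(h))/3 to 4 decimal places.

-1.2640

R = (4·T(h/2) − T(h)) / 3 = (4·(-1.277) − (-1.316))/3 = (-3.792)/3 = -1.2640.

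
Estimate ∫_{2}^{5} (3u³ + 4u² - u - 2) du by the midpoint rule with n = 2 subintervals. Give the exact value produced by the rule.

576.28125

h = (5 − 2)/2 = 1.5.
Midpoints m₁,…,m₂ = 2.75, 4.25.
f(m₁)=87.890625, f(m₂)=296.296875.
h·[f(m₁) + f(m₂)] = 1.5·(384.1875) = 576.28125.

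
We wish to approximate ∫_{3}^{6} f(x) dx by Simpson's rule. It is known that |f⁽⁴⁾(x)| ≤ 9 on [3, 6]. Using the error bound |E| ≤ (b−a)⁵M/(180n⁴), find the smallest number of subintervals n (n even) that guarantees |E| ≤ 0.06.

4

Need 2187/(180n⁴) ≤ 0.06.
n⁴ ≥ 2187/(180·0.06) = 202.5 ⇒ n ≥ 3.7723, so the smallest even n is 4. (n must be even for Simpson's rule.)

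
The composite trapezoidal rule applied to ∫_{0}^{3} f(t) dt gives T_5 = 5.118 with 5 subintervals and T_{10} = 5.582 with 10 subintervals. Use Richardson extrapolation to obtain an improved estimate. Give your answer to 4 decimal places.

R = (4·T_{10} − T_5) / 3 = (4·5.582 − 5.118)/3 = (17.210)/3 = 5.7367.

5.7367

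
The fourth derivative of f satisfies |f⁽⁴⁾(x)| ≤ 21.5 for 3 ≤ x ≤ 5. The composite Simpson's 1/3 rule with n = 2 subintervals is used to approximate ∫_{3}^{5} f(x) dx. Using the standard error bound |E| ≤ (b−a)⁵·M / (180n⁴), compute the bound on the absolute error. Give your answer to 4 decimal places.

|E| ≤ (2)⁵·21.5 / (180·2⁴) = 688/2880 = 0.2389.

0.2389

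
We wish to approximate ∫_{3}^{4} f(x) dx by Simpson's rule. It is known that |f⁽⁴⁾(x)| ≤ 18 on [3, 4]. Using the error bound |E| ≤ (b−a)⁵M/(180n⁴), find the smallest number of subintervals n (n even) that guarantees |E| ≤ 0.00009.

6

Need 18/(180n⁴) ≤ 0.00009.
n⁴ ≥ 18/(180·0.00009) = 1111.11 ⇒ n ≥ 5.7735, so the smallest even n is 6. (n must be even for Simpson's rule.)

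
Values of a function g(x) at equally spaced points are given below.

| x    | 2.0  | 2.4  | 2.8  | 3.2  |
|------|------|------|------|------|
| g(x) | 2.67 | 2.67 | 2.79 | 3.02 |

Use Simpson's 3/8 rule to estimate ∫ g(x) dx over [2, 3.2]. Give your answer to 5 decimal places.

h = 0.4, n = 3.
(3h/8)·[y₀ + 3y₁ + 3y₂ + y₃] = 0.15·(22.07) = 3.31050.

3.31050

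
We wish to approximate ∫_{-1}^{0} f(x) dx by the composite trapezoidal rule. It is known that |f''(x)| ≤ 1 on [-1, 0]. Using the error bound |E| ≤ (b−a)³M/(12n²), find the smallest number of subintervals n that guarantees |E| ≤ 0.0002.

Need 1/(12n²) ≤ 0.0002.
n² ≥ 1/(12·0.0002) = 416.667 ⇒ n ≥ 20.4124, so the smallest n is 21.

21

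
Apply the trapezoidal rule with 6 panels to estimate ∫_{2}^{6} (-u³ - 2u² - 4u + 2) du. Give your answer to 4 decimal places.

h = (6 − 2)/6 = 0.666667.
Nodes u₀,…,u₆ = 2, 2.666667, 3.333333, 4, 4.666667, 5.333333, 6.
f(u) = -u³ - 2u² - 4u + 2: f₀=-22, f₁=-41.851852, f₂=-70.592593, f₃=-110, f₄=-161.851852, f₅=-227.925926, f₆=-310.
(h/2)·[f₀ + 2f₁ + 2f₂ + 2f₃ + 2f₄ + 2f₅ + f₆] = 0.333333·(-1556.444444) = -518.8148.

-518.8148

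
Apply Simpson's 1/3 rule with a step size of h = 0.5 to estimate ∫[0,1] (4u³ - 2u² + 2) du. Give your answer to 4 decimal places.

2.3333

h = (1 − 0)/2 = 0.5.
Nodes u₀,…,u₂ = 0, 0.5, 1.
f(u) = 4u³ - 2u² + 2: f₀=2, f₁=2, f₂=4.
(h/3)·[f₀ + 4f₁ + f₂] = 0.166667·(14) = 2.3333.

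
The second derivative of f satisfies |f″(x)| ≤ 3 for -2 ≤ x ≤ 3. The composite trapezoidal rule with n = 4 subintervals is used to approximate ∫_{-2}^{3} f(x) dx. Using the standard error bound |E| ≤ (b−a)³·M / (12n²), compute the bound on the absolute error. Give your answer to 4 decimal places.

|E| ≤ (5)³·3 / (12·4²) = 375/192 = 1.9531.

1.9531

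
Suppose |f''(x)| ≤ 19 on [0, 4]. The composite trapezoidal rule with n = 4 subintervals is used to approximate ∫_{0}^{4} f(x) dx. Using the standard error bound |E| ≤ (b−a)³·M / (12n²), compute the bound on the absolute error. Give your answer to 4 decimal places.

|E| ≤ (4)³·19 / (12·4²) = 1216/192 = 6.3333.

6.3333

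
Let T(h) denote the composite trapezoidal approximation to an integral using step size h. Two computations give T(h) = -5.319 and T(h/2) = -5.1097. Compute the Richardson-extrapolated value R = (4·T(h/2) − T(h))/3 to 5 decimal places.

-5.03993

R = (4·T(h/2) − T(h)) / 3 = (4·(-5.1097) − (-5.319))/3 = (-15.1198)/3 = -5.03993.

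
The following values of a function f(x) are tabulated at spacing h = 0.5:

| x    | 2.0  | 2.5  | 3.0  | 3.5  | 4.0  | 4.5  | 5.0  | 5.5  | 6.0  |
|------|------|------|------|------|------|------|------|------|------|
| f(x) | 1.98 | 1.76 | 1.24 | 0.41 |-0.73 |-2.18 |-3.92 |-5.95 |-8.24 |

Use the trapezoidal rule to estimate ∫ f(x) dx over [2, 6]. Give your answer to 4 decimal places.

h = 0.5, n = 8.
(h/2)·[y₀ + 2y₁ + 2y₂ + 2y₃ + 2y₄ + 2y₅ + 2y₆ + 2y₇ + y₈] = 0.25·(-25.00) = -6.2500.

-6.2500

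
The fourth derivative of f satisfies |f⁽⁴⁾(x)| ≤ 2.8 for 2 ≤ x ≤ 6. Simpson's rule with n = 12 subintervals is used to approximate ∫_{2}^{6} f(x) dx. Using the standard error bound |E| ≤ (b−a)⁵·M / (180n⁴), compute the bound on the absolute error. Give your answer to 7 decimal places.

|E| ≤ (4)⁵·2.8 / (180·12⁴) = 2867.2/3732480 = 0.0007682.

0.0007682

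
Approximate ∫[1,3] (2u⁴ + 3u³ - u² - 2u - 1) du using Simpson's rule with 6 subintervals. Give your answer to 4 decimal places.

h = (3 − 1)/6 = 0.333333.
Nodes u₀,…,u₆ = 1, 1.333333, 1.666667, 2, 2.333333, 2.666667, 3.
f(u) = 2u⁴ + 3u³ - u² - 2u - 1: f₀=1, f₁=7.987654, f₂=22.209877, f₃=47, f₄=86.283951, f₅=144.580247, f₆=227.
(h/3)·[f₀ + 4f₁ + 2f₂ + 4f₃ + 2f₄ + 4f₅ + f₆] = 0.111111·(1243.259259) = 138.1399.

138.1399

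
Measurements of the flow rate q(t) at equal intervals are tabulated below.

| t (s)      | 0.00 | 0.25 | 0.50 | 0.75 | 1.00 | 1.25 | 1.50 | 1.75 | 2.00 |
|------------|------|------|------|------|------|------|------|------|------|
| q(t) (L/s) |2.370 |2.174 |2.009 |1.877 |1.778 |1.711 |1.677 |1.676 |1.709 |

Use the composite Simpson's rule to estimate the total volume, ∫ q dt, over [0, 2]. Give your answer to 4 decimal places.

h = 0.25, n = 8.
(h/3)·[y₀ + 4y₁ + 2y₂ + 4y₃ + 2y₄ + 4y₅ + 2y₆ + 4y₇ + y₈] = 0.083333·(44.759) = 3.7299.

3.7299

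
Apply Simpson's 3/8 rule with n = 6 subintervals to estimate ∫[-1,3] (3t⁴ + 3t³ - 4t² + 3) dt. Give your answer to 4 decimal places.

181.7778

h = (3 − (-1))/6 = 0.666667.
Nodes t₀,…,t₆ = -1, -0.333333, 0.333333, 1, 1.666667, 2.333333, 3.
f(t) = 3t⁴ + 3t³ - 4t² + 3: f₀=-1, f₁=2.481481, f₂=2.703704, f₃=5, f₄=28.925926, f₅=108.259259, f₆=291.
(3h/8)·[f₀ + 3f₁ + 3f₂ + 2f₃ + 3f₄ + 3f₅ + f₆] = 0.25·(727.111111) = 181.7778.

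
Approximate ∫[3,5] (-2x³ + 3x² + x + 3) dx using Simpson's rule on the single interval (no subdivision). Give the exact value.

-160

S = (b−a)/6 · [f(3) + 4f(4) + f(5)] = 0.333333·[(-21) + 4·(-73) + (-167)] = -160.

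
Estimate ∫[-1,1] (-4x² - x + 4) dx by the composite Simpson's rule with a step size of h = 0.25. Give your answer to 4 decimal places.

h = (1 − (-1))/8 = 0.25.
Nodes x₀,…,x₈ = -1, -0.75, -0.5, -0.25, 0, 0.25, 0.5, 0.75, 1.
f(x) = -4x² - x + 4: f₀=1, f₁=2.5, f₂=3.5, f₃=4, f₄=4, f₅=3.5, f₆=2.5, f₇=1, f₈=-1.
(h/3)·[f₀ + 4f₁ + 2f₂ + 4f₃ + 2f₄ + 4f₅ + 2f₆ + 4f₇ + f₈] = 0.083333·(64) = 5.3333.

5.3333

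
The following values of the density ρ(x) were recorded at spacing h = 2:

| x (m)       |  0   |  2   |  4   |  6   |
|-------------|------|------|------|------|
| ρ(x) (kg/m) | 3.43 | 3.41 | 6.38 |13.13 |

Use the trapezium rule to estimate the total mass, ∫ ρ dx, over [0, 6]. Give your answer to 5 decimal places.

h = 2, n = 3.
(h/2)·[y₀ + 2y₁ + 2y₂ + y₃] = 1·(36.14) = 36.14000.

36.14000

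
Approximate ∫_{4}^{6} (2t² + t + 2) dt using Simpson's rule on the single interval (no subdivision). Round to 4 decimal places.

115.3333

S = (b−a)/6 · [f(4) + 4f(5) + f(6)] = 0.333333·[38 + 4·57 + 80] = 115.3333.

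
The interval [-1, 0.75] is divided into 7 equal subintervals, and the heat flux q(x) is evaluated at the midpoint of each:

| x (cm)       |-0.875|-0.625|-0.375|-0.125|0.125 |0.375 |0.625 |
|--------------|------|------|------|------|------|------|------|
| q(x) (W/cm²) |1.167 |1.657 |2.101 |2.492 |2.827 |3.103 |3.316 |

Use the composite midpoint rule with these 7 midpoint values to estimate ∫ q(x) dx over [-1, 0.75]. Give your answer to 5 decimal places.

h = 0.25, n = 7.
h·[y(m₁) + y(m₂) + y(m₃) + y(m₄) + y(m₅) + y(m₆) + y(m₇)] = 0.25·(16.663) = 4.16575.

4.16575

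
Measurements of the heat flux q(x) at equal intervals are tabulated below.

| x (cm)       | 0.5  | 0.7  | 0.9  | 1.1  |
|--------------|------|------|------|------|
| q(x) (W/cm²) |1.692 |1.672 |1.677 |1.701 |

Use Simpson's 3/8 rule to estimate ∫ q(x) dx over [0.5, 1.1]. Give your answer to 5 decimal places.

h = 0.2, n = 3.
(3h/8)·[y₀ + 3y₁ + 3y₂ + y₃] = 0.075·(13.440) = 1.00800.

1.00800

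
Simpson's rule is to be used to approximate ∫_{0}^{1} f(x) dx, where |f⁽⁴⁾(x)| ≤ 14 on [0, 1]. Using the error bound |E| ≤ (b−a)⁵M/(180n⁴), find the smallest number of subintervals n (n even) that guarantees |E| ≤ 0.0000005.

Need 14/(180n⁴) ≤ 0.0000005.
n⁴ ≥ 14/(180·0.0000005) = 155556 ⇒ n ≥ 19.8596, so the smallest even n is 20. (n must be even for Simpson's rule.)

20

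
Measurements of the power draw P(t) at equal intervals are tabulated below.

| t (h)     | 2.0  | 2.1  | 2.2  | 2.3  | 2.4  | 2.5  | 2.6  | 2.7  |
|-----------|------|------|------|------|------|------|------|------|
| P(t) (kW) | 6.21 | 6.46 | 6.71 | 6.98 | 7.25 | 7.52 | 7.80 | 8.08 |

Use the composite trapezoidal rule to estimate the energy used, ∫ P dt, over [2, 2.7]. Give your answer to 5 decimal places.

h = 0.1, n = 7.
(h/2)·[y₀ + 2y₁ + 2y₂ + 2y₃ + 2y₄ + 2y₅ + 2y₆ + y₇] = 0.05·(99.73) = 4.98650.

4.98650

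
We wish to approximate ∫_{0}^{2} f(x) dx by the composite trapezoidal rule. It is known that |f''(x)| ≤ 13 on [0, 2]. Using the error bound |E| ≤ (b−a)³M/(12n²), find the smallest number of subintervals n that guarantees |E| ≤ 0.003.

Need 104/(12n²) ≤ 0.003.
n² ≥ 104/(12·0.003) = 2888.89 ⇒ n ≥ 53.7484, so the smallest n is 54.

54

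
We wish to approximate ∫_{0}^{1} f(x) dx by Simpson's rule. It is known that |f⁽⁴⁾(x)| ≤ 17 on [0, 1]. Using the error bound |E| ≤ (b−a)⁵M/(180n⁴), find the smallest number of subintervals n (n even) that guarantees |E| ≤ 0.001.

Need 17/(180n⁴) ≤ 0.001.
n⁴ ≥ 17/(180·0.001) = 94.4444 ⇒ n ≥ 3.1174, so the smallest even n is 4. (n must be even for Simpson's rule.)

4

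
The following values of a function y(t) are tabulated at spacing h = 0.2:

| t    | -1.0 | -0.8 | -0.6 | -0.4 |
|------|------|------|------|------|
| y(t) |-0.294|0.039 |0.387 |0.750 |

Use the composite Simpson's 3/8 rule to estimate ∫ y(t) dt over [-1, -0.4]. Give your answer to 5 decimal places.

h = 0.2, n = 3.
(3h/8)·[y₀ + 3y₁ + 3y₂ + y₃] = 0.075·(1.734) = 0.13005.

0.13005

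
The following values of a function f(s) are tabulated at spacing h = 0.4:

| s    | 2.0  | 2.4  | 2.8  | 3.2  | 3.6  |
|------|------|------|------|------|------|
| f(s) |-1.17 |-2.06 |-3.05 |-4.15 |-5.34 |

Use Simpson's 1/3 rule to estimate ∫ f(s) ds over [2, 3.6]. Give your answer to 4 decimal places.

-4.9933

h = 0.4, n = 4.
(h/3)·[y₀ + 4y₁ + 2y₂ + 4y₃ + y₄] = 0.133333·(-37.45) = -4.9933.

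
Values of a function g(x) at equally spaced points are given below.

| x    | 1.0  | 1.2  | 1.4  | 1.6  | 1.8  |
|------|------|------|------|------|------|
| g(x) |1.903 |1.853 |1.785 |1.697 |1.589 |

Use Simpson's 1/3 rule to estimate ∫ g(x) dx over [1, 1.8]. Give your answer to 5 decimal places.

1.41747

h = 0.2, n = 4.
(h/3)·[y₀ + 4y₁ + 2y₂ + 4y₃ + y₄] = 0.066667·(21.262) = 1.41747.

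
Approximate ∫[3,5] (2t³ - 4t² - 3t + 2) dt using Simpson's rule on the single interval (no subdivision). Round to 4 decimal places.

S = (b−a)/6 · [f(3) + 4f(4) + f(5)] = 0.333333·[11 + 4·54 + 137] = 121.3333.

121.3333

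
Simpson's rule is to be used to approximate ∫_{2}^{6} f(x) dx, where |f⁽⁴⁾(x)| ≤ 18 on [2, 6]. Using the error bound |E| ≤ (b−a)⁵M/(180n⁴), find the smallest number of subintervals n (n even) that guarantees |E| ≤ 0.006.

12

Need 18432/(180n⁴) ≤ 0.006.
n⁴ ≥ 18432/(180·0.006) = 17066.7 ⇒ n ≥ 11.4298, so the smallest even n is 12. (n must be even for Simpson's rule.)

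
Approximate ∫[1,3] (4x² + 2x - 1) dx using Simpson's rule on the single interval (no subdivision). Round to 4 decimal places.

S = (b−a)/6 · [f(1) + 4f(2) + f(3)] = 0.333333·[5 + 4·19 + 41] = 40.6667.

40.6667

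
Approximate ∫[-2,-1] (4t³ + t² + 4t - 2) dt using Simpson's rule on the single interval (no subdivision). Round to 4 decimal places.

S = (b−a)/6 · [f(-2) + 4f(-1.5) + f(-1)] = 0.166667·[(-38) + 4·(-19.25) + (-9)] = -20.6667.

-20.6667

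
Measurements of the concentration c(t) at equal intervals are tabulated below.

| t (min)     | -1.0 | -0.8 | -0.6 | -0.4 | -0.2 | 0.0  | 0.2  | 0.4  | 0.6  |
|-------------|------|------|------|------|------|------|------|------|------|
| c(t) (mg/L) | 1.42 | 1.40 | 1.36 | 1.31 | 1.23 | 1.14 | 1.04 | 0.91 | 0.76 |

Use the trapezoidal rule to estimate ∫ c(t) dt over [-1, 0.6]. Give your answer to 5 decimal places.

1.89600

h = 0.2, n = 8.
(h/2)·[y₀ + 2y₁ + 2y₂ + 2y₃ + 2y₄ + 2y₅ + 2y₆ + 2y₇ + y₈] = 0.1·(18.96) = 1.89600.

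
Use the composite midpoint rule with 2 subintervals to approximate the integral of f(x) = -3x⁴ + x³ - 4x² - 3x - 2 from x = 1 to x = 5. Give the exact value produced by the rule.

-1692

h = (5 − 1)/2 = 2.
Midpoints m₁,…,m₂ = 2, 4.
f(m₁)=-64, f(m₂)=-782.
h·[f(m₁) + f(m₂)] = 2·(-846) = -1692.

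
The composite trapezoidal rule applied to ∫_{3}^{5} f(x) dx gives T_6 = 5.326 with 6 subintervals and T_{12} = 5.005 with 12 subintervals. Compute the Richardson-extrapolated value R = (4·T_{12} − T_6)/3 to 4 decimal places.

R = (4·T_{12} − T_6) / 3 = (4·5.005 − 5.326)/3 = (14.694)/3 = 4.8980.

4.8980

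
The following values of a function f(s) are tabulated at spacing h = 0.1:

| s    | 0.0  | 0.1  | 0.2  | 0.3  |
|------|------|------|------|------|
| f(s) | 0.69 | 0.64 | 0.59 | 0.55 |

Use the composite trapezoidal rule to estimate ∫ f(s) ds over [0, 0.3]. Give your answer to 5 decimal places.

0.18500

h = 0.1, n = 3.
(h/2)·[y₀ + 2y₁ + 2y₂ + y₃] = 0.05·(3.70) = 0.18500.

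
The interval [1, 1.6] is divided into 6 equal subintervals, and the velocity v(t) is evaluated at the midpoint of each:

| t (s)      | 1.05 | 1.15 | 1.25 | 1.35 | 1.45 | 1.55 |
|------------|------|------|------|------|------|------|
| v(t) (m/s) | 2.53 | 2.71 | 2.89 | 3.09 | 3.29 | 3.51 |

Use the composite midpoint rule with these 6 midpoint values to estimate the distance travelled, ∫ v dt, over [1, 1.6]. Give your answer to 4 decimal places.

1.8020

h = 0.1, n = 6.
h·[y(m₁) + y(m₂) + y(m₃) + y(m₄) + y(m₅) + y(m₆)] = 0.1·(18.02) = 1.8020.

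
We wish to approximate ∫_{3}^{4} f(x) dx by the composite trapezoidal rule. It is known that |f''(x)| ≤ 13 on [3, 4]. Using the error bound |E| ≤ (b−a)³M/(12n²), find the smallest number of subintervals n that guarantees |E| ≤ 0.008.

Need 13/(12n²) ≤ 0.008.
n² ≥ 13/(12·0.008) = 135.417 ⇒ n ≥ 11.6369, so the smallest n is 12.

12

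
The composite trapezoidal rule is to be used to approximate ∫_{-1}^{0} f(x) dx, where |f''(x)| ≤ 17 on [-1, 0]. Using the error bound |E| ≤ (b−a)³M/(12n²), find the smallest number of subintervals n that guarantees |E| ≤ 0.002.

27

Need 17/(12n²) ≤ 0.002.
n² ≥ 17/(12·0.002) = 708.333 ⇒ n ≥ 26.6145, so the smallest n is 27.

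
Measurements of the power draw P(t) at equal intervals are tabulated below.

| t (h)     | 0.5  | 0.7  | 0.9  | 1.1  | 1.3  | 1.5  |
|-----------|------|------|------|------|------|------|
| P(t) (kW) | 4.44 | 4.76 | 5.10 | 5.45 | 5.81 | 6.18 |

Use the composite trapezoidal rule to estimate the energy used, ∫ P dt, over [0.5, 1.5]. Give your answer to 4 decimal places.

5.2860

h = 0.2, n = 5.
(h/2)·[y₀ + 2y₁ + 2y₂ + 2y₃ + 2y₄ + y₅] = 0.1·(52.86) = 5.2860.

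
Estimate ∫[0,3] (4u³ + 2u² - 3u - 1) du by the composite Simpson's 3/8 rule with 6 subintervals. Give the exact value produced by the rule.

82.5

h = (3 − 0)/6 = 0.5.
Nodes u₀,…,u₆ = 0, 0.5, 1, 1.5, 2, 2.5, 3.
f(u) = 4u³ + 2u² - 3u - 1: f₀=-1, f₁=-1.5, f₂=2, f₃=12.5, f₄=33, f₅=66.5, f₆=116.
(3h/8)·[f₀ + 3f₁ + 3f₂ + 2f₃ + 3f₄ + 3f₅ + f₆] = 0.1875·(440) = 82.5.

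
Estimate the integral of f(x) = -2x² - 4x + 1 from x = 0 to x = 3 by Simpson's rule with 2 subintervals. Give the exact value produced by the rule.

-33

h = (3 − 0)/2 = 1.5.
Nodes x₀,…,x₂ = 0, 1.5, 3.
f(x) = -2x² - 4x + 1: f₀=1, f₁=-9.5, f₂=-29.
(h/3)·[f₀ + 4f₁ + f₂] = 0.5·(-66) = -33.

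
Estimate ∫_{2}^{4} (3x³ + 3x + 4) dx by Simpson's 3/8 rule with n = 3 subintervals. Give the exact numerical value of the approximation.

206

h = (4 − 2)/3 = 0.666667.
Nodes x₀,…,x₃ = 2, 2.666667, 3.333333, 4.
f(x) = 3x³ + 3x + 4: f₀=34, f₁=68.888889, f₂=125.111111, f₃=208.
(3h/8)·[f₀ + 3f₁ + 3f₂ + f₃] = 0.25·(824) = 206.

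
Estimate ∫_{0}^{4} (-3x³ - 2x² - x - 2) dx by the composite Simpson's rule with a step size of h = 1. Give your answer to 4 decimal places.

-250.6667

h = (4 − 0)/4 = 1.
Nodes x₀,…,x₄ = 0, 1, 2, 3, 4.
f(x) = -3x³ - 2x² - x - 2: f₀=-2, f₁=-8, f₂=-36, f₃=-104, f₄=-230.
(h/3)·[f₀ + 4f₁ + 2f₂ + 4f₃ + f₄] = 0.333333·(-752) = -250.6667.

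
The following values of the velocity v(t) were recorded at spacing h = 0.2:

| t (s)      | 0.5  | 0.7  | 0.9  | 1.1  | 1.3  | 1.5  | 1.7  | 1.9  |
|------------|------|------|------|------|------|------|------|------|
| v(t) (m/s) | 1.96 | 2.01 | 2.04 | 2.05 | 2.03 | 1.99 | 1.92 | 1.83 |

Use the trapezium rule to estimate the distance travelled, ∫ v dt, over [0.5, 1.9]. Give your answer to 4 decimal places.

2.7870

h = 0.2, n = 7.
(h/2)·[y₀ + 2y₁ + 2y₂ + 2y₃ + 2y₄ + 2y₅ + 2y₆ + y₇] = 0.1·(27.87) = 2.7870.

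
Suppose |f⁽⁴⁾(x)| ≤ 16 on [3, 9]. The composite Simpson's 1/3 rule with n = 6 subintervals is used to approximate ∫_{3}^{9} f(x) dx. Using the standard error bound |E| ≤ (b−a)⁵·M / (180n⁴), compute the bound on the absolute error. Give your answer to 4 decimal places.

|E| ≤ (6)⁵·16 / (180·6⁴) = 124416/233280 = 0.5333.

0.5333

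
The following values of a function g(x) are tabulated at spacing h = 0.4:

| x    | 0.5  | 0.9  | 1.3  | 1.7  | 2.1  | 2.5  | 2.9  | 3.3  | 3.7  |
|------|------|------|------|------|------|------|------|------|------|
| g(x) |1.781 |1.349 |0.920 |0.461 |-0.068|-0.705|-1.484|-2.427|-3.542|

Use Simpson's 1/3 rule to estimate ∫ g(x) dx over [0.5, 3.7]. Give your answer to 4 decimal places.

-1.1084

h = 0.4, n = 8.
(h/3)·[y₀ + 4y₁ + 2y₂ + 4y₃ + 2y₄ + 4y₅ + 2y₆ + 4y₇ + y₈] = 0.133333·(-8.313) = -1.1084.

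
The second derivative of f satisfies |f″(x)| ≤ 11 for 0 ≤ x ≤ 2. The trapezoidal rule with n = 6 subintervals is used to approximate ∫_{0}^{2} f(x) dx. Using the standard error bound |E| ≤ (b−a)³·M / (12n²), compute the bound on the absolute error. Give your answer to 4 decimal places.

0.2037

|E| ≤ (2)³·11 / (12·6²) = 88/432 = 0.2037.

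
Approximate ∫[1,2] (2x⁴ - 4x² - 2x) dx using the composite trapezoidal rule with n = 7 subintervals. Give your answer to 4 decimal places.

h = (2 − 1)/7 = 0.142857.
Nodes x₀,…,x₇ = 1, 1.142857, 1.285714, 1.428571, 1.571429, 1.714286, 1.857143, 2.
f(x) = 2x⁴ - 4x² - 2x: f₀=-4, f₁=-4.098292, f₂=-3.718451, f₃=-2.690546, f₄=-0.824656, f₅=2.089130, f₆=6.280716, f₇=12.
(h/2)·[f₀ + 2f₁ + 2f₂ + 2f₃ + 2f₄ + 2f₅ + 2f₆ + f₇] = 0.071429·(2.075802) = 0.1483.

0.1483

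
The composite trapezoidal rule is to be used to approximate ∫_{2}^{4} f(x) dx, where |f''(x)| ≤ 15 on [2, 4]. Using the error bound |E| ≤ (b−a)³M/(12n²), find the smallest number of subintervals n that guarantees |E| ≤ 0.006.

41

Need 120/(12n²) ≤ 0.006.
n² ≥ 120/(12·0.006) = 1666.67 ⇒ n ≥ 40.8248, so the smallest n is 41.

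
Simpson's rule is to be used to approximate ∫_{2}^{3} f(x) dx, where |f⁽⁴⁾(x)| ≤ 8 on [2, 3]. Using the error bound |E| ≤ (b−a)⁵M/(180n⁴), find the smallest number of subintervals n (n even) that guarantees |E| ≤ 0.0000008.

Need 8/(180n⁴) ≤ 0.0000008.
n⁴ ≥ 8/(180·0.0000008) = 55555.6 ⇒ n ≥ 15.3526, so the smallest even n is 16. (n must be even for Simpson's rule.)

16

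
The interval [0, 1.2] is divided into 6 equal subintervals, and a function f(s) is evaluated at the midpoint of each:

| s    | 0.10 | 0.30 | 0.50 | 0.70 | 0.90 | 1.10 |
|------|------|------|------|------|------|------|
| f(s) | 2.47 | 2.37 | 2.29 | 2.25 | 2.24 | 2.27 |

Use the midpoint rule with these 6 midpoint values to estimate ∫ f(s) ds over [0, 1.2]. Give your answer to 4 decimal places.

2.7780

h = 0.2, n = 6.
h·[y(m₁) + y(m₂) + y(m₃) + y(m₄) + y(m₅) + y(m₆)] = 0.2·(13.89) = 2.7780.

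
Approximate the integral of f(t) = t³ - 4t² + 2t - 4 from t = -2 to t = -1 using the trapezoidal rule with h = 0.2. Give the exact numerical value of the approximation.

-20.14

h = (-1 − (-2))/5 = 0.2.
Nodes t₀,…,t₅ = -2, -1.8, -1.6, -1.4, -1.2, -1.
f(t) = t³ - 4t² + 2t - 4: f₀=-32, f₁=-26.392, f₂=-21.536, f₃=-17.384, f₄=-13.888, f₅=-11.
(h/2)·[f₀ + 2f₁ + 2f₂ + 2f₃ + 2f₄ + f₅] = 0.1·(-201.4) = -20.14.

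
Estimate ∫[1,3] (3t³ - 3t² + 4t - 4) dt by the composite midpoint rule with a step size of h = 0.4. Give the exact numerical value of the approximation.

h = (3 − 1)/5 = 0.4.
Midpoints m₁,…,m₅ = 1.2, 1.6, 2, 2.4, 2.8.
f(m₁)=1.664, f(m₂)=7.008, f(m₃)=16, f(m₄)=29.792, f(m₅)=49.536.
h·[f(m₁) + f(m₂) + f(m₃) + f(m₄) + f(m₅)] = 0.4·(104) = 41.6.

41.6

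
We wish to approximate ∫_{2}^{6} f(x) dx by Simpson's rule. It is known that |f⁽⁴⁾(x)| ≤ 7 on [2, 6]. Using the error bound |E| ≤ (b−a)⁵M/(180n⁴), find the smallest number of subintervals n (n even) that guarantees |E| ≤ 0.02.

8

Need 7168/(180n⁴) ≤ 0.02.
n⁴ ≥ 7168/(180·0.02) = 1991.11 ⇒ n ≥ 6.6800, so the smallest even n is 8. (n must be even for Simpson's rule.)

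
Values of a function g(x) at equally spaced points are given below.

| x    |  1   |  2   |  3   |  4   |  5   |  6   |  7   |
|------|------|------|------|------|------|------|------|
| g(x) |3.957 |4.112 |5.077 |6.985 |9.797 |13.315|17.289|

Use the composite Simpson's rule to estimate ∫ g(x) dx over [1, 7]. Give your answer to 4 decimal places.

h = 1, n = 6.
(h/3)·[y₀ + 4y₁ + 2y₂ + 4y₃ + 2y₄ + 4y₅ + y₆] = 0.333333·(148.642) = 49.5473.

49.5473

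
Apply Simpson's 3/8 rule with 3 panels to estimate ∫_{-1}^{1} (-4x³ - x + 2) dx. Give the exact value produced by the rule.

4

h = (1 − (-1))/3 = 0.666667.
Nodes x₀,…,x₃ = -1, -0.333333, 0.333333, 1.
f(x) = -4x³ - x + 2: f₀=7, f₁=2.481481, f₂=1.518519, f₃=-3.
(3h/8)·[f₀ + 3f₁ + 3f₂ + f₃] = 0.25·(16) = 4.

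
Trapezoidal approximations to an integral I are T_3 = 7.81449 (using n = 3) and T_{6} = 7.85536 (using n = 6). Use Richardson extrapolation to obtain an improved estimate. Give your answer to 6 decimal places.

R = (4·T_{6} − T_3) / 3 = (4·7.85536 − 7.81449)/3 = (23.60695)/3 = 7.868983.

7.868983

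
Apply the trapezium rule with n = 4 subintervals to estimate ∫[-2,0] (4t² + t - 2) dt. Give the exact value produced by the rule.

5

h = (0 − (-2))/4 = 0.5.
Nodes t₀,…,t₄ = -2, -1.5, -1, -0.5, 0.
f(t) = 4t² + t - 2: f₀=12, f₁=5.5, f₂=1, f₃=-1.5, f₄=-2.
(h/2)·[f₀ + 2f₁ + 2f₂ + 2f₃ + f₄] = 0.25·(20) = 5.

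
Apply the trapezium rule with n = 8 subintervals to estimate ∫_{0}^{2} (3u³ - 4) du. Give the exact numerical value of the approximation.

4.1875

h = (2 − 0)/8 = 0.25.
Nodes u₀,…,u₈ = 0, 0.25, 0.5, 0.75, 1, 1.25, 1.5, 1.75, 2.
f(u) = 3u³ - 4: f₀=-4, f₁=-3.953125, f₂=-3.625, f₃=-2.734375, f₄=-1, f₅=1.859375, f₆=6.125, f₇=12.078125, f₈=20.
(h/2)·[f₀ + 2f₁ + 2f₂ + 2f₃ + 2f₄ + 2f₅ + 2f₆ + 2f₇ + f₈] = 0.125·(33.5) = 4.1875.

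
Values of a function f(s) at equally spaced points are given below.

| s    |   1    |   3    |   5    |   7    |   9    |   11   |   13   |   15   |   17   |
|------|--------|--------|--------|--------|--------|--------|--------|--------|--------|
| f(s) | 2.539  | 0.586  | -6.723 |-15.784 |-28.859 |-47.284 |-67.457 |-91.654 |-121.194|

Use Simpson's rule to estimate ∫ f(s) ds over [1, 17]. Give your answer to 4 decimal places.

-627.5180

h = 2, n = 8.
(h/3)·[y₀ + 4y₁ + 2y₂ + 4y₃ + 2y₄ + 4y₅ + 2y₆ + 4y₇ + y₈] = 0.666667·(-941.277) = -627.5180.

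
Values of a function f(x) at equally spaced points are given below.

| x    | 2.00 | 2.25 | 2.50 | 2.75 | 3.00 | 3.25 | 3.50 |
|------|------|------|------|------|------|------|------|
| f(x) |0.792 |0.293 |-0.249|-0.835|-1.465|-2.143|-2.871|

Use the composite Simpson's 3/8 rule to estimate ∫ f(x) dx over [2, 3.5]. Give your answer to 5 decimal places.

h = 0.25, n = 6.
(3h/8)·[y₀ + 3y₁ + 3y₂ + 2y₃ + 3y₄ + 3y₅ + y₆] = 0.09375·(-14.441) = -1.35384.

-1.35384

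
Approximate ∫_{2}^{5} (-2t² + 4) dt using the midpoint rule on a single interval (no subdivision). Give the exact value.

M = (b−a)·f(3.5) = 3·(-20.5) = -61.5.

-61.5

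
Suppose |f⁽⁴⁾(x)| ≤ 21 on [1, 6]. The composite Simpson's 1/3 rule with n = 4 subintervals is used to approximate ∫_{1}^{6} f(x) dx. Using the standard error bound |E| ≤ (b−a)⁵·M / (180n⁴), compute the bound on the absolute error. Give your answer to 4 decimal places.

1.4242

|E| ≤ (5)⁵·21 / (180·4⁴) = 65625/46080 = 1.4242.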